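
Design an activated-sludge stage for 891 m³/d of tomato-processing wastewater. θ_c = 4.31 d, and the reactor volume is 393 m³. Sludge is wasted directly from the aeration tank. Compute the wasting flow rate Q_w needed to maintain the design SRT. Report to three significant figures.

Q_w ≈ 91.2 m³/d

Wasting from the aeration tank: Q_w = V / θ_c = 393.0 / 4.31 = 91.18 m³/d.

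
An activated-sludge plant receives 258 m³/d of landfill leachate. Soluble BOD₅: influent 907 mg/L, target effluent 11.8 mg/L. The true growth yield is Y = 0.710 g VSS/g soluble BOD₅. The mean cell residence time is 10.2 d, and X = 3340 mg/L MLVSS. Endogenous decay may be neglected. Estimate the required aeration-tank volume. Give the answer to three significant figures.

V·X = Y·Q·ΔS·θ_c gives V = 0.710 × 258 × (907 − 11.8) × 10.2 / 3340 = 500.8 m³.

V ≈ 501 m³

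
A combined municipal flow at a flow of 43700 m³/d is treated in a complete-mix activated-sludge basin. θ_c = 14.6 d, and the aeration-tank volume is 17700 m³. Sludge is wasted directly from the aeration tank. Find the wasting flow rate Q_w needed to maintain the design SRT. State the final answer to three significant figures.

Wasting from the aeration tank: Q_w = V / θ_c = 17700 / 14.6 = 1212 m³/d.

Q_w ≈ 1210 m³/d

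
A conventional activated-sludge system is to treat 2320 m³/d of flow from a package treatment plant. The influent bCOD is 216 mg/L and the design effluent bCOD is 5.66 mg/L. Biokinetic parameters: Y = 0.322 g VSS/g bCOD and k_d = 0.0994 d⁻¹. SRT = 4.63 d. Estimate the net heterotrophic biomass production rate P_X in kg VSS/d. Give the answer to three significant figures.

Correct the yield for decay: Y_obs = Y/(1 + k_d θ_c) = 0.322 / (1 + 0.0994 × 4.63) = 0.322 / 1.460 = 0.2205.
Substrate removed = Q·(S₀ − S) = 2320 m³/d × (216 − 5.66) g/m³ = 4.88×10^5 g/d = 488.0 kg/d.
So the net sludge growth is P_X = 0.2205 × 488.0 = 107.6 kg VSS/d.

P_X ≈ 108 kg VSS/d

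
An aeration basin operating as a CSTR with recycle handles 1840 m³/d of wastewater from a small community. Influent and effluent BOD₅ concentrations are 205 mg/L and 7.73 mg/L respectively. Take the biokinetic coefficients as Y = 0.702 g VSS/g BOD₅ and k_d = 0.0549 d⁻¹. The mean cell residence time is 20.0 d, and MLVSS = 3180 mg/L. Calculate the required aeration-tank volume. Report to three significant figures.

V ≈ 764 m³

Rearranging the biomass balance for a CMAS with decay, V = Y·Q·ΔS·θ_c / [X·(1+k_d θ_c)] = 0.702 × 1840 × (205 − 7.73) × 20.0 / [3180 × (1 + 0.0549 × 20.0)] = 5.1×10^6 / 6672 = 763.9 m³.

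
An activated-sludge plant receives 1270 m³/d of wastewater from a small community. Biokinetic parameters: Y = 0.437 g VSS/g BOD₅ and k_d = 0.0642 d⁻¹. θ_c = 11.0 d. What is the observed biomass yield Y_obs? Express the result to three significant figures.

Y_obs ≈ 0.256 g VSS/g BOD₅

Observed yield with endogenous decay: Y_obs = Y / (1 + k_d·θ_c) = 0.437 / (1 + 0.0642 × 11.0) = 0.437 / 1.706 = 0.2561 g VSS/g BOD₅.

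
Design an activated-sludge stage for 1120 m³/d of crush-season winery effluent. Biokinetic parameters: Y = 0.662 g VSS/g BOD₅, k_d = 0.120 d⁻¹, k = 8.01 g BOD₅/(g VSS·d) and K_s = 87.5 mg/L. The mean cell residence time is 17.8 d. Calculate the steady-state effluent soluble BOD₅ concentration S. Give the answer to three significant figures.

S ≈ 3.01 mg/L

Effluent substrate depends only on kinetics and SRT: S = K_s(1 + k_d θ_c) / [θ_c(Yk − k_d) − 1] = 87.5 × (1 + 0.120 × 17.8) / [17.8 × (0.662 × 8.01 − 0.120) − 1] = 274.4 / 91.25 = 3.007 mg/L.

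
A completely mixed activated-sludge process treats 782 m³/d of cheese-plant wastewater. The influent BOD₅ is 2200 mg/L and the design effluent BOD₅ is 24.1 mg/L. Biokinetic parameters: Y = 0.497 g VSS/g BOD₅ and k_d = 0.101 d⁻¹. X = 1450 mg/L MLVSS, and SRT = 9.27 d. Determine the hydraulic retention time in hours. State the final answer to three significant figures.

From the SRT design equation V = Y Q (S₀−S) θ_c / [X (1 + k_d θ_c)] = 0.497 × 782 × (2200 − 24.1) × 9.27 / [1450 × (1 + 0.101 × 9.27)] = 7.84×10^6 / 2808 = 2792 m³.
HRT = V/Q = 2792 m³ / 782 m³·d⁻¹ = 3.571 d × 24 = 85.69 h.

τ ≈ 85.7 h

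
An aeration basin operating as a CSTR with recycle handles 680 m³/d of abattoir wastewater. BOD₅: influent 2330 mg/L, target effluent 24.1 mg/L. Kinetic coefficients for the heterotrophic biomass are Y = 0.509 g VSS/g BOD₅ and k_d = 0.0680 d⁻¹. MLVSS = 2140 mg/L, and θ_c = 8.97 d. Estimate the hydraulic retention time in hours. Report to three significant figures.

τ ≈ 73.3 h

Steady-state biomass mass balance: V·X·(1 + k_d·θ_c) = Y·Q·(S₀ − S)·θ_c, so V = 0.509 × 680 × (2330 − 24.1) × 8.97 / [2140 × (1 + 0.0680 × 8.97)] = 7.16×10^6 / 3445 = 2078 m³.
HRT = V/Q = 2078 m³ / 680 m³·d⁻¹ = 3.056 d × 24 = 73.34 h.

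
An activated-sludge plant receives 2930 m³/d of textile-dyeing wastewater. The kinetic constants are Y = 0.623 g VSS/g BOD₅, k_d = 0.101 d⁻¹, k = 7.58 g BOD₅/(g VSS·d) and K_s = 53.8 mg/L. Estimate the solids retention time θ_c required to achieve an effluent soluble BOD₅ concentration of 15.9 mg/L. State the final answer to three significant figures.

From 1/θ_c = Y·k·S/(K_s + S) − k_d: Y·k·S/(K_s+S) = 0.623 × 7.58 × 15.9 / (53.8 + 15.9) = 1.077 d⁻¹.
1/θ_c = 1.077 − 0.101 = 0.9763 d⁻¹, so θ_c = 1.024 d.

θ_c ≈ 1.02 d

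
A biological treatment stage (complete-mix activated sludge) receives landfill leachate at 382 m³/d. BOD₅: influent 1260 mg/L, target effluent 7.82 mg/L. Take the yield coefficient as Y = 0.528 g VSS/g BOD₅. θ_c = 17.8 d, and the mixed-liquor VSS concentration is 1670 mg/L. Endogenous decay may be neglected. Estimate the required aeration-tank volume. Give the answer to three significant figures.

Biomass mass balance (decay neglected): V·X = Y·Q·(S₀ − S)·θ_c, so V = 0.528 × 382 × (1260 − 7.82) × 17.8 / 1670 = 2692 m³.

V ≈ 2690 m³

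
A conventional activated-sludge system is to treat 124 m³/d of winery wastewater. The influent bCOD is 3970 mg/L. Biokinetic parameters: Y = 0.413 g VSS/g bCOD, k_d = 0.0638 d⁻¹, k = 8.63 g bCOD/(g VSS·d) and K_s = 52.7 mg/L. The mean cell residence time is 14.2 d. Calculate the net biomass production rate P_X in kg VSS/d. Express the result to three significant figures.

P_X ≈ 107 kg VSS/d

From the Monod/SRT balance for a CMAS, S = K_s·(1+k_d θ_c)/[θ_c·(Y k − k_d) − 1] = 52.7 × (1 + 0.0638 × 14.2) / [14.2 × (0.413 × 8.63 − 0.0638) − 1] = 100.4 / 48.71 = 2.062 mg/L.
The observed yield is Y_obs = Y/(1 + k_d·θ_c) = 0.413 / (1 + 0.0638 × 14.2) = 0.413 / 1.906 = 0.2167 g VSS per g bCOD removed.
Mass of bCOD removed per day: Q(S₀ − S) = 124 × 3968 g/m³ = 492.0 kg/d.
Biomass produced: P_X = Y_obs·Q·ΔS = 0.2167 × 492.0 ≈ 106.6 kg VSS/d.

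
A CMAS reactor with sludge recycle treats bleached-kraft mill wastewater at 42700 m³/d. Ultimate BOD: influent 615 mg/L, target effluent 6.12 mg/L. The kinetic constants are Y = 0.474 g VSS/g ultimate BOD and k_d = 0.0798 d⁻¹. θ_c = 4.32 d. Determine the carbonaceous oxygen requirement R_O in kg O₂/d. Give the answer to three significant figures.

R_O ≈ 13000 kg O₂/d

Observed yield with endogenous decay: Y_obs = Y / (1 + k_d·θ_c) = 0.474 / (1 + 0.0798 × 4.32) = 0.474 / 1.345 = 0.3525 g VSS/g ultimate BOD.
Mass of ultimate BOD removed per day: Q(S₀ − S) = 42700 × 608.9 g/m³ = 25999 kg/d.
Net sludge production P_X = 0.3525 × 25999 = 9164 kg VSS/d.
Carbonaceous O₂ demand = substrate oxidised − cell-mass equivalent = 25999 − 1.42 × 9164 = 12986 kg O₂/d.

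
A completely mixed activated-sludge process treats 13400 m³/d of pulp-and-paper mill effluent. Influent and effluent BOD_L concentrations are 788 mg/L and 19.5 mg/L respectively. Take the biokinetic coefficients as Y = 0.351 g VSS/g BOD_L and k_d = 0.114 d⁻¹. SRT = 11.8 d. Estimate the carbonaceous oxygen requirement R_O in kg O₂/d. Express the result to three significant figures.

Y_obs = Y / (1 + k_d θ_c) = 0.351 / (1 + 0.114 × 11.8) = 0.351 / 2.345 = 0.1497.
ΔS = 788 − 19.5 = 768.5 mg/L, so the substrate removal rate is 13400 × 768.5/1000 = 10298 kg BOD_L/d.
Biomass synthesised: P_X = Y_obs × 10298 = 1541 kg VSS/d.
Carbonaceous O₂ demand = substrate oxidised − cell-mass equivalent = 10298 − 1.42 × 1541 = 8109 kg O₂/d.

R_O ≈ 8110 kg O₂/d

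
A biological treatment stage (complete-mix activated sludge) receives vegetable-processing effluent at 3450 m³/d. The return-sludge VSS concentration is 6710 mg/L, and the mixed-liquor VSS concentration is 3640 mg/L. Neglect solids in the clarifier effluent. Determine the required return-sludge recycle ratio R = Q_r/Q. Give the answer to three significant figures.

Mass balance around the secondary clarifier (neglecting effluent solids): R = X / (X_r − X) = 3640 / (6710 − 3640) = 1.186.

R ≈ 1.19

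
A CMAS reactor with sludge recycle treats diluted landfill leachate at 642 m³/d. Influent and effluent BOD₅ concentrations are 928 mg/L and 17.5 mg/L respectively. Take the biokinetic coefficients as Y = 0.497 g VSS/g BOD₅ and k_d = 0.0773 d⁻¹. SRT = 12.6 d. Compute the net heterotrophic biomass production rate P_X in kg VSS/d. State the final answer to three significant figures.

The observed yield is Y_obs = Y/(1 + k_d·θ_c) = 0.497 / (1 + 0.0773 × 12.6) = 0.497 / 1.974 = 0.2518 g VSS per g BOD₅ removed.
Q·(S₀ − S) = 642 × (928 − 17.5) × 10⁻³ = 584.5 kg/d removed.
Biomass produced: P_X = Y_obs·Q·ΔS = 0.2518 × 584.5 ≈ 147.2 kg VSS/d.

P_X ≈ 147 kg VSS/d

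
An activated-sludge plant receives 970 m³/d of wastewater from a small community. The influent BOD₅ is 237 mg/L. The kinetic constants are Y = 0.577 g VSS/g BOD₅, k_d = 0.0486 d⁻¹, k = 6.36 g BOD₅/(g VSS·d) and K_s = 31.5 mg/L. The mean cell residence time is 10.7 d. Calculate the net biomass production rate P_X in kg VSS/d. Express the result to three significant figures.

P_X ≈ 86.8 kg VSS/d

Effluent substrate depends only on kinetics and SRT: S = K_s(1 + k_d θ_c) / [θ_c(Yk − k_d) − 1] = 31.5 × (1 + 0.0486 × 10.7) / [10.7 × (0.577 × 6.36 − 0.0486) − 1] = 47.88 / 37.75 = 1.268 mg/L.
The observed yield is Y_obs = Y/(1 + k_d·θ_c) = 0.577 / (1 + 0.0486 × 10.7) = 0.577 / 1.520 = 0.3796 g VSS per g BOD₅ removed.
Mass of BOD₅ removed per day: Q(S₀ − S) = 970 × 235.7 g/m³ = 228.7 kg/d.
Biomass produced: P_X = Y_obs·Q·ΔS = 0.3796 × 228.7 ≈ 86.80 kg VSS/d.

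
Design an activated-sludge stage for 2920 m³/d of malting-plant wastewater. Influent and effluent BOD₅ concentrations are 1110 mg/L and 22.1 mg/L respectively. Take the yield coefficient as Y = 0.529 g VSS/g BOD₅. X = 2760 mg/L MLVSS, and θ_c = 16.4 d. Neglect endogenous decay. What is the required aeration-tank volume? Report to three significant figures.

V ≈ 9990 m³

With k_d = 0 the design equation reduces to V = Y Q (S₀−S) θ_c / X = 0.529 × 2920 × (1110 − 22.1) × 16.4 / 2760 = 9985 m³.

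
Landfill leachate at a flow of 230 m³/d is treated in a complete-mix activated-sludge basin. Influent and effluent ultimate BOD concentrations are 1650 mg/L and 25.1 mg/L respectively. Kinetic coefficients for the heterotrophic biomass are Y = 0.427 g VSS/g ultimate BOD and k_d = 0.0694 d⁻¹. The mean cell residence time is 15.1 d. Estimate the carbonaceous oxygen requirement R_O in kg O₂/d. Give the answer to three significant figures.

R_O ≈ 263 kg O₂/d

The observed yield is Y_obs = Y/(1 + k_d·θ_c) = 0.427 / (1 + 0.0694 × 15.1) = 0.427 / 2.048 = 0.2085 g VSS per g ultimate BOD removed.
Mass of ultimate BOD removed per day: Q(S₀ − S) = 230 × 1625 g/m³ = 373.7 kg/d.
Net sludge production P_X = 0.2085 × 373.7 = 77.92 kg VSS/d.
R_O = Q·ΔS − 1.42 P_X = 373.7 − 110.7 = 263.1 kg O₂/d.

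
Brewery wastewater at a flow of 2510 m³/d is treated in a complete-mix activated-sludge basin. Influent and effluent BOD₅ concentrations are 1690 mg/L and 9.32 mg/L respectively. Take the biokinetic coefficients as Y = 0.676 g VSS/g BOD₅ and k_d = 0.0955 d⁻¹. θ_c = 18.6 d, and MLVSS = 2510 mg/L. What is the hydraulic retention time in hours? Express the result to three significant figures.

τ ≈ 72.8 h

From the SRT design equation V = Y Q (S₀−S) θ_c / [X (1 + k_d θ_c)] = 0.676 × 2510 × (1690 − 9.32) × 18.6 / [2510 × (1 + 0.0955 × 18.6)] = 5.3×10^7 / 6969 = 7612 m³.
HRT = V/Q = 7612 m³ / 2510 m³·d⁻¹ = 3.033 d × 24 = 72.78 h.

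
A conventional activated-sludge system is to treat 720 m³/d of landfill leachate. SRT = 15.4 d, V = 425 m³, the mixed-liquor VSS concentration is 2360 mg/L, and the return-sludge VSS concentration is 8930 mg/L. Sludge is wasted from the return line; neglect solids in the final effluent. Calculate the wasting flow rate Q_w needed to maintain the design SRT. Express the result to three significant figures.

Wasting from the return line (neglecting effluent solids): Q_w = V·X / (θ_c·X_r) = 425.0 × 2360 / (15.4 × 8930) = 7.293 m³/d.

Q_w ≈ 7.29 m³/d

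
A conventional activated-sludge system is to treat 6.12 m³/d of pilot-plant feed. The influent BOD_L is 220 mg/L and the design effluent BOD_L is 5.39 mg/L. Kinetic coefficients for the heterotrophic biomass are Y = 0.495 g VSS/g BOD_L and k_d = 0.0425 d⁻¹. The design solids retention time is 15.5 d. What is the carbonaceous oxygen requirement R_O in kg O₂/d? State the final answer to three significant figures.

R_O ≈ 0.757 kg O₂/d

The observed yield is Y_obs = Y/(1 + k_d·θ_c) = 0.495 / (1 + 0.0425 × 15.5) = 0.495 / 1.659 = 0.2984 g VSS per g BOD_L removed.
Q·(S₀ − S) = 6.12 × (220 − 5.39) × 10⁻³ = 1.313 kg/d removed.
P_X = Y_obs·Q·(S₀ − S) = 0.2984 × 1.313 = 0.3919 kg VSS/d.
R_O = Q·(S₀ − S) − 1.42·P_X = 1.313 − 1.42 × 0.3919 = 0.7569 kg O₂/d.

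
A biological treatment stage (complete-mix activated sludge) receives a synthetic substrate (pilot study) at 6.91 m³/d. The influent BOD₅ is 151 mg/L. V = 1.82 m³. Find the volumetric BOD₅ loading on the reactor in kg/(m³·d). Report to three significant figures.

L_v ≈ 0.573 kg BOD₅/(m³·d)

Applied BOD₅ load per unit volume = Q·S₀/V = (6.91 × 151/1000)/1.820 = 0.5733 kg BOD₅·m⁻³·d⁻¹.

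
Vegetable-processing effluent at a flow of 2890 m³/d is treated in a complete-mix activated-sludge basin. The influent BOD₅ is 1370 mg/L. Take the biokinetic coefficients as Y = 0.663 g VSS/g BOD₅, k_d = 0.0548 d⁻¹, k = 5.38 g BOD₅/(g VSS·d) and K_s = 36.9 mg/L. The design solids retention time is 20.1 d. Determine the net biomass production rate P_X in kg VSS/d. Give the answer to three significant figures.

P_X ≈ 1250 kg VSS/d

From the Monod/SRT balance for a CMAS, S = K_s·(1+k_d θ_c)/[θ_c·(Y k − k_d) − 1] = 36.9 × (1 + 0.0548 × 20.1) / [20.1 × (0.663 × 5.38 − 0.0548) − 1] = 77.54 / 69.59 = 1.114 mg/L.
Observed yield with endogenous decay: Y_obs = Y / (1 + k_d·θ_c) = 0.663 / (1 + 0.0548 × 20.1) = 0.663 / 2.101 = 0.3155 g VSS/g BOD₅.
Q·(S₀ − S) = 2890 × (1370 − 1.11) × 10⁻³ = 3956 kg/d removed.
Biomass produced: P_X = Y_obs·Q·ΔS = 0.3155 × 3956 ≈ 1248 kg VSS/d.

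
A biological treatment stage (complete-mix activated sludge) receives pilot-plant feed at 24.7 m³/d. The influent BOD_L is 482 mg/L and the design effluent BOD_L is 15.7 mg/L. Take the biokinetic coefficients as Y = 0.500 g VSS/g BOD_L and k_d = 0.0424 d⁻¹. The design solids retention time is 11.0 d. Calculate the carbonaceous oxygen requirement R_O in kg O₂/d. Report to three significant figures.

R_O ≈ 5.94 kg O₂/d

Correct the yield for decay: Y_obs = Y/(1 + k_d θ_c) = 0.500 / (1 + 0.0424 × 11.0) = 0.500 / 1.466 = 0.3410.
Q·(S₀ − S) = 24.7 × (482 − 15.7) × 10⁻³ = 11.52 kg/d removed.
Net sludge production P_X = 0.3410 × 11.52 = 3.927 kg VSS/d.
R_O = Q·(S₀ − S) − 1.42·P_X = 11.52 − 1.42 × 3.927 = 5.941 kg O₂/d.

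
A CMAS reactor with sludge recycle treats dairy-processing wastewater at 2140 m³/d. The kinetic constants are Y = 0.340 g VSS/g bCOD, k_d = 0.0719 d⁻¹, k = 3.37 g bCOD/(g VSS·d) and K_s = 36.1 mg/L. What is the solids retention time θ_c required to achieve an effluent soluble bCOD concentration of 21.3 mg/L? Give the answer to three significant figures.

θ_c ≈ 2.83 d

Specific growth rate at S = 21.3 mg/L: μ = YkS/(K_s+S) = 0.340·3.37·21.3/(36.1+21.3) = 0.4252 d⁻¹.
θ_c = 1/(μ − k_d) = 1/(0.4252 − 0.0719) = 1/0.3533 = 2.831 d.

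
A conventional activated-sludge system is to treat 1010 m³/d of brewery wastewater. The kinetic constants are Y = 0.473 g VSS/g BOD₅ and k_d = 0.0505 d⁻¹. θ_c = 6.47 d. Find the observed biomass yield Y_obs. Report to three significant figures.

The observed yield is Y_obs = Y/(1 + k_d·θ_c) = 0.473 / (1 + 0.0505 × 6.47) = 0.473 / 1.327 = 0.3565 g VSS per g BOD₅ removed.

Y_obs ≈ 0.357 g VSS/g BOD₅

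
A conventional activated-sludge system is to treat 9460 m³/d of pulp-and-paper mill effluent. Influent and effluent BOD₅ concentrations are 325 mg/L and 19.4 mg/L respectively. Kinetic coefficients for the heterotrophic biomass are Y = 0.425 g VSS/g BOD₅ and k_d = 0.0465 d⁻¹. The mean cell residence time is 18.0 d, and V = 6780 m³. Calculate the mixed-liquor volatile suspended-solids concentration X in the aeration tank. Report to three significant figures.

Solving the biomass balance for X: X = Y Q (S₀−S) θ_c / [V (1+k_d θ_c)] = 0.425 × 9460 × (325 − 19.4) × 18.0 / [6780 × (1 + 0.0465 × 18.0)] = 1776 mg/L.

X ≈ 1780 mg/L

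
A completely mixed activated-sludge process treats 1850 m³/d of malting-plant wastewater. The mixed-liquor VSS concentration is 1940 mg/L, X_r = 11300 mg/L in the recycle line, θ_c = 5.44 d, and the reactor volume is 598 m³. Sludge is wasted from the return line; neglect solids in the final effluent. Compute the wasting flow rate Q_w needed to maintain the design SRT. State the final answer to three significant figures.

Q_w ≈ 18.9 m³/d

θ_c = V·X/(Q_w·X_r) when wasting from the recycle, so Q_w = V·X/(θ_c·X_r) = 598.0 × 1940 / (5.44 × 11300) = 18.87 m³/d.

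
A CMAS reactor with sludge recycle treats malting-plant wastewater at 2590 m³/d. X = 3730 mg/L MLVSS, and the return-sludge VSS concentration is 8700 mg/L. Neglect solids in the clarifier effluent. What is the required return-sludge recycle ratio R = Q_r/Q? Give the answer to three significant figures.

R = Q_r/Q = X/(X_r − X) = 3730 / (8700 − 3730) = 0.7505.

R ≈ 0.751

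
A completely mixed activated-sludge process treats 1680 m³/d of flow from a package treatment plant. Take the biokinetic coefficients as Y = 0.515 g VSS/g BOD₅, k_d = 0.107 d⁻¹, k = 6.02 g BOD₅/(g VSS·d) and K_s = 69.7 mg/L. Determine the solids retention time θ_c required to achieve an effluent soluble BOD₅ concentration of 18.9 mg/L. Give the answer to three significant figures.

Specific growth rate at S = 18.9 mg/L: μ = YkS/(K_s+S) = 0.515·6.02·18.9/(69.7+18.9) = 0.6614 d⁻¹.
1/θ_c = 0.6614 − 0.107 = 0.5544 d⁻¹, so θ_c = 1.804 d.

θ_c ≈ 1.80 d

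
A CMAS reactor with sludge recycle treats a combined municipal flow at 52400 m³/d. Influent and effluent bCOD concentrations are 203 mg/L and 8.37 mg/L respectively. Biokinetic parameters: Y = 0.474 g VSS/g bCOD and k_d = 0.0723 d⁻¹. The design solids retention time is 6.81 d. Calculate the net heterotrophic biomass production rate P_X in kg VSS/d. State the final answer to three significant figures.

Correct the yield for decay: Y_obs = Y/(1 + k_d θ_c) = 0.474 / (1 + 0.0723 × 6.81) = 0.474 / 1.492 = 0.3176.
Q·(S₀ − S) = 52400 × (203 − 8.37) × 10⁻³ = 10199 kg/d removed.
P_X = Y_obs · Q(S₀ − S) = 0.3176 × 10199 = 3239 kg VSS/d.

P_X ≈ 3240 kg VSS/d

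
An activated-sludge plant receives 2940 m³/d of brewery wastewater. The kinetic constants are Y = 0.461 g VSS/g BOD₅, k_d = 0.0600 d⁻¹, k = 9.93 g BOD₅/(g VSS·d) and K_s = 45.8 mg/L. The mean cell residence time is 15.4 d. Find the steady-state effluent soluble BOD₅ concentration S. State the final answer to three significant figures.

S ≈ 1.29 mg/L

For a completely mixed reactor with recycle the Lawrence–McCarty relation gives S = K_s·(1 + k_d·θ_c) / [θ_c·(Y·k − k_d) − 1] = 45.8 × (1 + 0.0600 × 15.4) / [15.4 × (0.461 × 9.93 − 0.0600) − 1] = 88.12 / 68.57 = 1.285 mg/L.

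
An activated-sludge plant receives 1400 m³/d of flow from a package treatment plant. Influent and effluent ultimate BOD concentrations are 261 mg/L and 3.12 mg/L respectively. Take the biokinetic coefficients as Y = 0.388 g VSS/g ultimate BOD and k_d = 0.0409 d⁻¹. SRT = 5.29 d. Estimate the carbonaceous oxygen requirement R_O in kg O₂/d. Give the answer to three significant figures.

Observed yield with endogenous decay: Y_obs = Y / (1 + k_d·θ_c) = 0.388 / (1 + 0.0409 × 5.29) = 0.388 / 1.216 = 0.3190 g VSS/g ultimate BOD.
ΔS = 261 − 3.12 = 257.9 mg/L, so the substrate removal rate is 1400 × 257.9/1000 = 361.0 kg ultimate BOD/d.
Net sludge production P_X = 0.3190 × 361.0 = 115.2 kg VSS/d.
R_O = Q·(S₀ − S) − 1.42·P_X = 361.0 − 1.42 × 115.2 = 197.5 kg O₂/d.

R_O ≈ 197 kg O₂/d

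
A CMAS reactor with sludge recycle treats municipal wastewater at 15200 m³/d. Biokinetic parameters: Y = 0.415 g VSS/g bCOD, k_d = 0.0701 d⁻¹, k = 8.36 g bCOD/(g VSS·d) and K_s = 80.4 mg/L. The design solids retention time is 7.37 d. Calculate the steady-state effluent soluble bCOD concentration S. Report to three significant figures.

S ≈ 5.07 mg/L

From the Monod/SRT balance for a CMAS, S = K_s·(1+k_d θ_c)/[θ_c·(Y k − k_d) − 1] = 80.4 × (1 + 0.0701 × 7.37) / [7.37 × (0.415 × 8.36 − 0.0701) − 1] = 121.9 / 24.05 = 5.070 mg/L.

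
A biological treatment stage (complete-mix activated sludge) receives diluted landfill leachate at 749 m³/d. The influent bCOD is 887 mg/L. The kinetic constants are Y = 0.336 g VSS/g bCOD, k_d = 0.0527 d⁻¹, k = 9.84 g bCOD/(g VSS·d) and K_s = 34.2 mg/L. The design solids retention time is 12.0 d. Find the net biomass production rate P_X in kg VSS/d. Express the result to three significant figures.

Effluent substrate depends only on kinetics and SRT: S = K_s(1 + k_d θ_c) / [θ_c(Yk − k_d) − 1] = 34.2 × (1 + 0.0527 × 12.0) / [12.0 × (0.336 × 9.84 − 0.0527) − 1] = 55.83 / 38.04 = 1.468 mg/L.
Observed yield with endogenous decay: Y_obs = Y / (1 + k_d·θ_c) = 0.336 / (1 + 0.0527 × 12.0) = 0.336 / 1.632 = 0.2058 g VSS/g bCOD.
Substrate removed = Q·(S₀ − S) = 749 m³/d × (887 − 1.47) g/m³ = 6.63×10^5 g/d = 663.3 kg/d.
Biomass produced: P_X = Y_obs·Q·ΔS = 0.2058 × 663.3 ≈ 136.5 kg VSS/d.

P_X ≈ 137 kg VSS/d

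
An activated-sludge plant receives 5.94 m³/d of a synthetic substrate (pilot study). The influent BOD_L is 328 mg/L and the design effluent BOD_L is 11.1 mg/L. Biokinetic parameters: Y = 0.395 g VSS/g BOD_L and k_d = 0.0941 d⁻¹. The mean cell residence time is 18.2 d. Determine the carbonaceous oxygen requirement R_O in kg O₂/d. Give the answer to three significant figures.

Y_obs = Y / (1 + k_d θ_c) = 0.395 / (1 + 0.0941 × 18.2) = 0.395 / 2.713 = 0.1456.
Q·(S₀ − S) = 5.94 × (328 − 11.1) × 10⁻³ = 1.882 kg/d removed.
P_X = Y_obs·Q·(S₀ − S) = 0.1456 × 1.882 = 0.2741 kg VSS/d.
Carbonaceous O₂ demand = substrate oxidised − cell-mass equivalent = 1.882 − 1.42 × 0.2741 = 1.493 kg O₂/d.

R_O ≈ 1.49 kg O₂/d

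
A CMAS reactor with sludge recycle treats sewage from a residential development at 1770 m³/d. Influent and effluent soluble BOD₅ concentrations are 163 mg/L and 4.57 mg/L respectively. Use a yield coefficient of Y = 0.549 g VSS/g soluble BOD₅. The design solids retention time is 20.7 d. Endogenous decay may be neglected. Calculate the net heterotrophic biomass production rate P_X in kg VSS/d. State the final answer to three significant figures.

P_X ≈ 154 kg VSS/d

With endogenous decay neglected, the observed yield equals the true yield: Y_obs = Y = 0.549 g VSS/g soluble BOD₅.
Mass of soluble BOD₅ removed per day: Q(S₀ − S) = 1770 × 158.4 g/m³ = 280.4 kg/d.
P_X = Y_obs · Q(S₀ − S) = 0.5490 × 280.4 = 154.0 kg VSS/d.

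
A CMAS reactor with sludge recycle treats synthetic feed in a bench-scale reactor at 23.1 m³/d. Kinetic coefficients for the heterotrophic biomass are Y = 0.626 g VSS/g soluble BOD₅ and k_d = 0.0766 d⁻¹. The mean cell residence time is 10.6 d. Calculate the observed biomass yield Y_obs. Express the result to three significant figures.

Y_obs ≈ 0.345 g VSS/g soluble BOD₅

Y_obs = Y / (1 + k_d θ_c) = 0.626 / (1 + 0.0766 × 10.6) = 0.626 / 1.812 = 0.3455.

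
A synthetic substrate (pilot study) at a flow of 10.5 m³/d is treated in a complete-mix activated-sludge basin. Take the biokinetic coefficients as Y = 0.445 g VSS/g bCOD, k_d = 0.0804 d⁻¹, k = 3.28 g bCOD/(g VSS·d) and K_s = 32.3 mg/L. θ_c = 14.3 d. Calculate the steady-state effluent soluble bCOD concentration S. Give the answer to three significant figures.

S ≈ 3.71 mg/L

Effluent substrate depends only on kinetics and SRT: S = K_s(1 + k_d θ_c) / [θ_c(Yk − k_d) − 1] = 32.3 × (1 + 0.0804 × 14.3) / [14.3 × (0.445 × 3.28 − 0.0804) − 1] = 69.44 / 18.72 = 3.709 mg/L.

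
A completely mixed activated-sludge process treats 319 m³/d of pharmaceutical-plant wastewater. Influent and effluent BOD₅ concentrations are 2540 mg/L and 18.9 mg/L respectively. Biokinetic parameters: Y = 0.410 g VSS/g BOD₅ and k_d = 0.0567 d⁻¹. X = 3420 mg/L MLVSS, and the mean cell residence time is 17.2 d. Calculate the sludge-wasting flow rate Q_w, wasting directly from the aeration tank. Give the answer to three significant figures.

Q_w ≈ 48.8 m³/d

Rearranging the biomass balance for a CMAS with decay, V = Y·Q·ΔS·θ_c / [X·(1+k_d θ_c)] = 0.410 × 319 × (2540 − 18.9) × 17.2 / [3420 × (1 + 0.0567 × 17.2)] = 5.67×10^6 / 6755 = 839.6 m³.
Wasting from the aeration tank: Q_w = V / θ_c = 839.6 / 17.2 = 48.81 m³/d.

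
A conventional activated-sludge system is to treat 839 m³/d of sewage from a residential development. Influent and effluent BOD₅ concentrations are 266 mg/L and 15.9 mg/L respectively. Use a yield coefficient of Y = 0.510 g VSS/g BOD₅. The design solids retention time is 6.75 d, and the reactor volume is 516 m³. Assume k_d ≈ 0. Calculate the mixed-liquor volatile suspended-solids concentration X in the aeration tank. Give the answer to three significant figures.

X = Y·Q·ΔS·θ_c / V = 0.510 × 839 × (266 − 15.9) × 6.75 / 516 = 1400 mg/L.

X ≈ 1400 mg/L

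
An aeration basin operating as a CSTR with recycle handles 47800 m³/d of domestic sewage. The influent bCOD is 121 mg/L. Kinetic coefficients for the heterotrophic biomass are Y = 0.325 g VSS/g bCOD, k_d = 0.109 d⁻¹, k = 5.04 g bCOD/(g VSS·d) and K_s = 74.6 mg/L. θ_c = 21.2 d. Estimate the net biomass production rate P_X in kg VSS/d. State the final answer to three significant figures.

P_X ≈ 531 kg VSS/d

For a completely mixed reactor with recycle the Lawrence–McCarty relation gives S = K_s·(1 + k_d·θ_c) / [θ_c·(Y·k − k_d) − 1] = 74.6 × (1 + 0.109 × 21.2) / [21.2 × (0.325 × 5.04 − 0.109) − 1] = 247.0 / 31.41 = 7.862 mg/L.
Correct the yield for decay: Y_obs = Y/(1 + k_d θ_c) = 0.325 / (1 + 0.109 × 21.2) = 0.325 / 3.311 = 0.09816.
Mass of bCOD removed per day: Q(S₀ − S) = 47800 × 113.1 g/m³ = 5408 kg/d.
P_X = Y_obs · Q(S₀ − S) = 0.09816 × 5408 = 530.9 kg VSS/d.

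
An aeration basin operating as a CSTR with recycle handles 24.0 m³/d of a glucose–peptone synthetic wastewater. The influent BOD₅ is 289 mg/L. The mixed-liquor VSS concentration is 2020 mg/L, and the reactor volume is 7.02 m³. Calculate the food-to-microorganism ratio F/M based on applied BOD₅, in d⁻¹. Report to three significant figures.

F/M ≈ 0.489 d⁻¹

F/M = Q·S₀ / (V·X) = 24.0 × 289 / (7.020 × 2020) = 0.4891 g BOD₅·(g VSS·d)⁻¹.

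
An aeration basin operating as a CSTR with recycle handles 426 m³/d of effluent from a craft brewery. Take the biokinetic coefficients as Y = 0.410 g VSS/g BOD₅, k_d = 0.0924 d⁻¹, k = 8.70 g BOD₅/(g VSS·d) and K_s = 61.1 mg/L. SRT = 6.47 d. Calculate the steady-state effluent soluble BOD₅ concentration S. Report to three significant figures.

Effluent substrate depends only on kinetics and SRT: S = K_s(1 + k_d θ_c) / [θ_c(Yk − k_d) − 1] = 61.1 × (1 + 0.0924 × 6.47) / [6.47 × (0.410 × 8.70 − 0.0924) − 1] = 97.63 / 21.48 = 4.545 mg/L.

S ≈ 4.54 mg/L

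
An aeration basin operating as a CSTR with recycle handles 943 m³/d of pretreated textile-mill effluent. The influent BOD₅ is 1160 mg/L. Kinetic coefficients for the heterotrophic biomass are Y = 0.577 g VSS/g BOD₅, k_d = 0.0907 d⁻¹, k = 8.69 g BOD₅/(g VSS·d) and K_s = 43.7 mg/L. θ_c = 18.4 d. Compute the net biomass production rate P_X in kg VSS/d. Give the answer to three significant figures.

P_X ≈ 236 kg VSS/d

Effluent substrate depends only on kinetics and SRT: S = K_s(1 + k_d θ_c) / [θ_c(Yk − k_d) − 1] = 43.7 × (1 + 0.0907 × 18.4) / [18.4 × (0.577 × 8.69 − 0.0907) − 1] = 116.6 / 89.59 = 1.302 mg/L.
Observed yield with endogenous decay: Y_obs = Y / (1 + k_d·θ_c) = 0.577 / (1 + 0.0907 × 18.4) = 0.577 / 2.669 = 0.2162 g VSS/g BOD₅.
Substrate removed = Q·(S₀ − S) = 943 m³/d × (1160 − 1.30) g/m³ = 1.09×10^6 g/d = 1093 kg/d.
P_X = Y_obs · Q(S₀ − S) = 0.2162 × 1093 = 236.2 kg VSS/d.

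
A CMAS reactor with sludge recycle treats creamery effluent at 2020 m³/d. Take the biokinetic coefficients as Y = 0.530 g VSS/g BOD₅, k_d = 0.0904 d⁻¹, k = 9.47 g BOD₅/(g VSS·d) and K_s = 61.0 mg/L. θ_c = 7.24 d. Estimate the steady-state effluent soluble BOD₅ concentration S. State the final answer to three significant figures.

From the Monod/SRT balance for a CMAS, S = K_s·(1+k_d θ_c)/[θ_c·(Y k − k_d) − 1] = 61.0 × (1 + 0.0904 × 7.24) / [7.24 × (0.530 × 9.47 − 0.0904) − 1] = 100.9 / 34.68 = 2.910 mg/L.

S ≈ 2.91 mg/L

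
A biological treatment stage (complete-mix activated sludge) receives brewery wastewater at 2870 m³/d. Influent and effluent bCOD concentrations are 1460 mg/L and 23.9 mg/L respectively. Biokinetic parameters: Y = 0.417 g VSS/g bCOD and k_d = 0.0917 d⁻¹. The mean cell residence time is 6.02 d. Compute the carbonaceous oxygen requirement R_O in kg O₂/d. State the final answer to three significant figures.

The observed yield is Y_obs = Y/(1 + k_d·θ_c) = 0.417 / (1 + 0.0917 × 6.02) = 0.417 / 1.552 = 0.2687 g VSS per g bCOD removed.
Q·(S₀ − S) = 2870 × (1460 − 23.9) × 10⁻³ = 4122 kg/d removed.
Net sludge production P_X = 0.2687 × 4122 = 1107 kg VSS/d.
R_O = Q·ΔS − 1.42 P_X = 4122 − 1572 = 2549 kg O₂/d.

R_O ≈ 2550 kg O₂/d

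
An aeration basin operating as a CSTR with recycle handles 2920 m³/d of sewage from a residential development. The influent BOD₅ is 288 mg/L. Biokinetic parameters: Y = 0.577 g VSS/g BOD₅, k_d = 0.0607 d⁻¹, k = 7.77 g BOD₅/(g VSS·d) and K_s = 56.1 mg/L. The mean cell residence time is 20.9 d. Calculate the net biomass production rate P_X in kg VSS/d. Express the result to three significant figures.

For a completely mixed reactor with recycle the Lawrence–McCarty relation gives S = K_s·(1 + k_d·θ_c) / [θ_c·(Y·k − k_d) − 1] = 56.1 × (1 + 0.0607 × 20.9) / [20.9 × (0.577 × 7.77 − 0.0607) − 1] = 127.3 / 91.43 = 1.392 mg/L.
Observed yield with endogenous decay: Y_obs = Y / (1 + k_d·θ_c) = 0.577 / (1 + 0.0607 × 20.9) = 0.577 / 2.269 = 0.2543 g VSS/g BOD₅.
Substrate removed = Q·(S₀ − S) = 2920 m³/d × (288 − 1.39) g/m³ = 8.37×10^5 g/d = 836.9 kg/d.
Net biomass production P_X = Y_obs × Q·(S₀ − S) = 0.2543 × 836.9 = 212.9 kg VSS/d.

P_X ≈ 213 kg VSS/d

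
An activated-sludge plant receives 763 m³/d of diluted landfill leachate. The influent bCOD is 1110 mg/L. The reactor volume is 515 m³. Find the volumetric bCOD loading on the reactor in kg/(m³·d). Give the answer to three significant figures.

Applied bCOD load per unit volume = Q·S₀/V = (763 × 1110/1000)/515.0 = 1.645 kg bCOD·m⁻³·d⁻¹.

L_v ≈ 1.64 kg bCOD/(m³·d)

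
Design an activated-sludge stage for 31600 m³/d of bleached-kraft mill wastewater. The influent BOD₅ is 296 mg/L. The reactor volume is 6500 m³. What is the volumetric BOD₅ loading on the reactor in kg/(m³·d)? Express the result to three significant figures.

L_v ≈ 1.44 kg BOD₅/(m³·d)

Volumetric loading L_v = Q·S₀ / V = 31600 × 296 g/m³ / 6500 m³ = 1439 g/(m³·d) = 1.439 kg BOD₅/(m³·d).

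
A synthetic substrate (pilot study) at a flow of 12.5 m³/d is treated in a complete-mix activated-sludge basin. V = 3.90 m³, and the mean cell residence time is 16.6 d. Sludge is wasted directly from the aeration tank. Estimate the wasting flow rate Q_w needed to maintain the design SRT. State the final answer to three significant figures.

For wasting at MLVSS concentration, Q_w = V/θ_c = 3.900/16.6 = 0.2349 m³/d.

Q_w ≈ 0.235 m³/d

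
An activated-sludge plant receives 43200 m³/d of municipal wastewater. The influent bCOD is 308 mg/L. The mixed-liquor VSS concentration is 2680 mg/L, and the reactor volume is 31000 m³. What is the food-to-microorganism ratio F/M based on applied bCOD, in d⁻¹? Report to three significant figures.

F/M = Q·S₀ / (V·X) = 43200 × 308 / (31000 × 2680) = 0.1602 g bCOD·(g VSS·d)⁻¹.

F/M ≈ 0.160 d⁻¹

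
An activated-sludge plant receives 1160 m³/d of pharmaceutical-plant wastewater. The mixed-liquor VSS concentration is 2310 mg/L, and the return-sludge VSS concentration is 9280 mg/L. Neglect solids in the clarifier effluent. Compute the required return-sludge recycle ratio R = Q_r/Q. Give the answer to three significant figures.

R ≈ 0.331

Solids balance on the clarifier gives (1+R)X = R·X_r, so R = X/(X_r − X) = 2310 / (9280 − 2310) = 0.3314.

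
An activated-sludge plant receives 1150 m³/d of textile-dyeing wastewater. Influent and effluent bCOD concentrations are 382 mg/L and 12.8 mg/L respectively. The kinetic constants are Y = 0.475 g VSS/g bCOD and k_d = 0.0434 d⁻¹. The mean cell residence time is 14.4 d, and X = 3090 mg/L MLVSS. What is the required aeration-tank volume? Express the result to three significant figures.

V ≈ 578 m³

From the SRT design equation V = Y Q (S₀−S) θ_c / [X (1 + k_d θ_c)] = 0.475 × 1150 × (382 − 12.8) × 14.4 / [3090 × (1 + 0.0434 × 14.4)] = 2.9×10^6 / 5021 = 578.4 m³.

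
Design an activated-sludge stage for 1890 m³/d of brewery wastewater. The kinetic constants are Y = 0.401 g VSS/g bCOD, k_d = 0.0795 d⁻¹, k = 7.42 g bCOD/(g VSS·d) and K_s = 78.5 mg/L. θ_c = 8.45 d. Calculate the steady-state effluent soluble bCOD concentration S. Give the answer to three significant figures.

S ≈ 5.59 mg/L

For a completely mixed reactor with recycle the Lawrence–McCarty relation gives S = K_s·(1 + k_d·θ_c) / [θ_c·(Y·k − k_d) − 1] = 78.5 × (1 + 0.0795 × 8.45) / [8.45 × (0.401 × 7.42 − 0.0795) − 1] = 131.2 / 23.47 = 5.591 mg/L.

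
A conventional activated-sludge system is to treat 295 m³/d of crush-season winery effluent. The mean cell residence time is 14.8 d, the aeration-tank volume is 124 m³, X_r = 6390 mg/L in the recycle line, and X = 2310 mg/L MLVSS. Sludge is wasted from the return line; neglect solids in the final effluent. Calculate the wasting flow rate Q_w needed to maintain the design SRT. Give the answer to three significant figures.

Q_w ≈ 3.03 m³/d

Wasting from the return line (neglecting effluent solids): Q_w = V·X / (θ_c·X_r) = 124.0 × 2310 / (14.8 × 6390) = 3.029 m³/d.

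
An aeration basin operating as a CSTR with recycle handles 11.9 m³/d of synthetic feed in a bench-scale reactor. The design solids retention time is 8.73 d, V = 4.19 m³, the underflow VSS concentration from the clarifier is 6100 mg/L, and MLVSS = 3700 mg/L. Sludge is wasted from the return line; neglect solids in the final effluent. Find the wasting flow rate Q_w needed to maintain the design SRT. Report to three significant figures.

Q_w = (V·X)/(θ_c X_r) = 4.190 × 3700 / (8.73 × 6100) = 0.2911 m³/d.

Q_w ≈ 0.291 m³/d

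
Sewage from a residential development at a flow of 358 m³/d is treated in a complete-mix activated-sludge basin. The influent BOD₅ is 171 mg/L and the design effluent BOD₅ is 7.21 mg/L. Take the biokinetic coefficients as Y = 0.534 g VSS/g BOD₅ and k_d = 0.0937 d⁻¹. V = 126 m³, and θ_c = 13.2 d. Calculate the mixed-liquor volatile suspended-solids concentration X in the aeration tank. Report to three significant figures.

Solving the biomass balance for X: X = Y Q (S₀−S) θ_c / [V (1+k_d θ_c)] = 0.534 × 358 × (171 − 7.21) × 13.2 / [126 × (1 + 0.0937 × 13.2)] = 1466 mg/L.

X ≈ 1470 mg/L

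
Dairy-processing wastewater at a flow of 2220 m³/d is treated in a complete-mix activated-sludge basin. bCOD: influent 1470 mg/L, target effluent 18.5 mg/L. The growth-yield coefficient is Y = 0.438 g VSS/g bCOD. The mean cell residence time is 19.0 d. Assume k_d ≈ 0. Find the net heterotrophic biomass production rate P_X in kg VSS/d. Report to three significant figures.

P_X ≈ 1410 kg VSS/d

No decay correction is needed, so Y_obs = Y = 0.438.
Substrate removed = Q·(S₀ − S) = 2220 m³/d × (1470 − 18.5) g/m³ = 3.22×10^6 g/d = 3222 kg/d.
Net biomass production P_X = Y_obs × Q·(S₀ − S) = 0.4380 × 3222 = 1411 kg VSS/d.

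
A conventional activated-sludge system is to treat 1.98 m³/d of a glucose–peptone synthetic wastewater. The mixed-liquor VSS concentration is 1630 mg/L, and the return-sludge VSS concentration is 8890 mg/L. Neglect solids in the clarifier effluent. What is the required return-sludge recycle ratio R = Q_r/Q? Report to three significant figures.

Mass balance around the secondary clarifier (neglecting effluent solids): R = X / (X_r − X) = 1630 / (8890 − 1630) = 0.2245.

R ≈ 0.225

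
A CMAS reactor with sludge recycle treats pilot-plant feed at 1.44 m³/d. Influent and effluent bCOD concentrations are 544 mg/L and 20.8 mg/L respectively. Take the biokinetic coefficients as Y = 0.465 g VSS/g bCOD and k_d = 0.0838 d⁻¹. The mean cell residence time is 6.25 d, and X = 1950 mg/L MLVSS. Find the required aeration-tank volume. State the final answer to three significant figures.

V ≈ 0.737 m³

Steady-state biomass mass balance: V·X·(1 + k_d·θ_c) = Y·Q·(S₀ − S)·θ_c, so V = 0.465 × 1.44 × (544 − 20.8) × 6.25 / [1950 × (1 + 0.0838 × 6.25)] = 2.19×10^3 / 2971 = 0.7369 m³.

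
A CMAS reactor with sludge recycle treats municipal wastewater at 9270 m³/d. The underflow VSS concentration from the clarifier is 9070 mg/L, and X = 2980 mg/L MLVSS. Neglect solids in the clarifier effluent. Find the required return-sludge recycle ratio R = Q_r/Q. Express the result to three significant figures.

R ≈ 0.489

Mass balance around the secondary clarifier (neglecting effluent solids): R = X / (X_r − X) = 2980 / (9070 − 2980) = 0.4893.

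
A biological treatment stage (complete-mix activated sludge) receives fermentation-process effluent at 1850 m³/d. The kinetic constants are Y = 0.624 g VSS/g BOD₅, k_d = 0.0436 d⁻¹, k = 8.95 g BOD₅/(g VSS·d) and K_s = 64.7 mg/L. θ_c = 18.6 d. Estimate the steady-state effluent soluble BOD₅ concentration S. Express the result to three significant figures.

Effluent substrate depends only on kinetics and SRT: S = K_s(1 + k_d θ_c) / [θ_c(Yk − k_d) − 1] = 64.7 × (1 + 0.0436 × 18.6) / [18.6 × (0.624 × 8.95 − 0.0436) − 1] = 117.2 / 102.1 = 1.148 mg/L.

S ≈ 1.15 mg/L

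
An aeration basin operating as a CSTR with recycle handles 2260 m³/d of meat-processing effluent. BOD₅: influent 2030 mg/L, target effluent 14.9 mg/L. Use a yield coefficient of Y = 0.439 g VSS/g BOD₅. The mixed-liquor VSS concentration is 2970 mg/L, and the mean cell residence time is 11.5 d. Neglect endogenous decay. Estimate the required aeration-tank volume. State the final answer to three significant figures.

With k_d = 0 the design equation reduces to V = Y Q (S₀−S) θ_c / X = 0.439 × 2260 × (2030 − 14.9) × 11.5 / 2970 = 7741 m³.

V ≈ 7740 m³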